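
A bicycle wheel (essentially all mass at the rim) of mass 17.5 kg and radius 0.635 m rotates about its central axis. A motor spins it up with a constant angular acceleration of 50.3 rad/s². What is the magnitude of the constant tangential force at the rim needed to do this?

I = MR² = (17.5)(0.635)² = 7.056 kg·m².
The required torque is τ = Iα = (7.056)(50.30) = 354.9 N·m.
A tangential force at the rim gives τ = FR, so F = τ/R = 354.9/0.635 = 559.0 N.

F ≈ 559 N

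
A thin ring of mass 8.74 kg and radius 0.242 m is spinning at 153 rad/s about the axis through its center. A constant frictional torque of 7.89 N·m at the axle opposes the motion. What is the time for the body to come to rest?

I = MR² = (8.74)(0.242)² = 0.5118 kg·m².
The net torque has magnitude 7.89 N·m, opposing ω.
|α| = τ/I = 7.890/0.5118 = 15.41 rad/s² (deceleration).
0 = ω₀ − |α|t ⇒ t = ω₀/|α| = 153/15.41 = 9.926 s.

t ≈ 9.93 s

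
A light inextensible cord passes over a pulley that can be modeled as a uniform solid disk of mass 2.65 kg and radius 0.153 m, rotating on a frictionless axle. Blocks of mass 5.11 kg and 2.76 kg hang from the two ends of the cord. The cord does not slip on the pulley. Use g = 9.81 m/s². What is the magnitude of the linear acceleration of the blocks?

I = ½MR² = (1/2)(2.65)(0.153)² = 0.03102 kg·m².
Heavier block: m₁g − T₁ = m₁a. Lighter block: T₂ − m₂g = m₂a.
Pulley: (T₁ − T₂)R = Iα = I(a/R), so T₁ − T₂ = (I/R²)a = (1/2)M_p a = 1.325·a.
Adding the three: (m₁ − m₂)g = (m₁ + m₂ + 1.325)a, so a = (5.11 − 2.76)(9.81)/(5.11 + 2.76 + 1.325) = 2.507 m/s².

a ≈ 2.51 m/s²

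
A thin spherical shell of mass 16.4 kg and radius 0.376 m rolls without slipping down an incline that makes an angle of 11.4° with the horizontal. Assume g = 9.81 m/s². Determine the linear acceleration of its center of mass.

a ≈ 1.16 m/s²

Translation along the incline: Mg sinθ − f = Ma.
Rotation about the center: fR = Iα with I = (2/3)MR². No-slip gives a = αR, so f = (I/R²)a = (2/3)M a.
Substituting: Mg sinθ = (1 + 0.6667)Ma, so a = g sinθ/(1 + 0.6667) = (9.81) sin 11.4° / 1.667 = 1.163 m/s².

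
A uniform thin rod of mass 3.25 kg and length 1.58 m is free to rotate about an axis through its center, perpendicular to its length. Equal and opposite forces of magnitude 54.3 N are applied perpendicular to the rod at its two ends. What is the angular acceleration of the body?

I = (1/12)ML² = (1/12)(3.25)(1.58)² = 0.6761 kg·m².
The couple gives τ = F·(L/2) + F·(L/2) = F L = (54.3)(1.58) = 85.79 N·m.
From τ = Iα: α = 85.79/0.6761 = 126.9 rad/s².

α ≈ 127 rad/s²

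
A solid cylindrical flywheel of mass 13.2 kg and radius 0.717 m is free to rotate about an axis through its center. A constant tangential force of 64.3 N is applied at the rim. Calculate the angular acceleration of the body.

α ≈ 13.6 rad/s²

I = ½MR² = (1/2)(13.2)(0.717)² = 3.393 kg·m².
τ = F R = (64.3)(0.717) = 46.10 N·m.
Newton's second law for rotation, τ = Iα, gives α = τ/I = 46.10/3.393 = 13.59 rad/s².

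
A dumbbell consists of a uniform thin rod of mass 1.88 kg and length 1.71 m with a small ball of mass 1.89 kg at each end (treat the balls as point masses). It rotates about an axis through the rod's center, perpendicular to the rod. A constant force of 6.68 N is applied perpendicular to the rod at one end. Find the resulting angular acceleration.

I_rod = (1/12)ML² = (1/12)(1.88)(1.71)² = 0.4581 kg·m².
I_balls = 2·m·(L/2)² = 2(1.89)(0.8550)² = 2.763 kg·m².
Total I = 3.221 kg·m².
τ = F·(L/2) = (6.68)(0.855) = 5.711 N·m.
α = τ/I = 5.711/3.221 = 1.773 rad/s².

α ≈ 1.77 rad/s²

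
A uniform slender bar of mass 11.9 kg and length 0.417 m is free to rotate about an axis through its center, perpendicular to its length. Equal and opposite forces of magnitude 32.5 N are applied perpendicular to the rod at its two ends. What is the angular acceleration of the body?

α ≈ 78.6 rad/s²

I = (1/12)ML² = (1/12)(11.9)(0.417)² = 0.1724 kg·m².
The couple gives τ = F·(L/2) + F·(L/2) = F L = (32.5)(0.417) = 13.55 N·m.
Newton's second law for rotation, τ = Iα, gives α = τ/I = 13.55/0.1724 = 78.59 rad/s².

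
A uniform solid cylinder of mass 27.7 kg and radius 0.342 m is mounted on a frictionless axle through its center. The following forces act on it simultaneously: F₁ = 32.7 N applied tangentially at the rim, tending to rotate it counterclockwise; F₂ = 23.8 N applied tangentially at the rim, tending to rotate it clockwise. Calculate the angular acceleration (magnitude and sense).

α ≈ 1.88 rad/s², counterclockwise

I = ½MR² = (1/2)(27.7)(0.342)² = 1.620 kg·m².
Taking counterclockwise as positive: τ₁ = +(32.7)(0.342) = +11.18 N·m; τ₂ = −(23.8)(0.342) = −8.140 N·m.
Net torque τ = 3.044 N·m.
α = τ/I = 3.044/1.620 = 1.879 rad/s².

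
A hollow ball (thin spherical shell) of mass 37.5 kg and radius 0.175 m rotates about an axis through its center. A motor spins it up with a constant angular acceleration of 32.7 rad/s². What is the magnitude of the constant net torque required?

I = (2/3)MR² = (2/3)(37.5)(0.175)² = 0.7656 kg·m².
τ = Iα = (0.7656)(32.70) = 25.04 N·m.

τ ≈ 25.0 N·m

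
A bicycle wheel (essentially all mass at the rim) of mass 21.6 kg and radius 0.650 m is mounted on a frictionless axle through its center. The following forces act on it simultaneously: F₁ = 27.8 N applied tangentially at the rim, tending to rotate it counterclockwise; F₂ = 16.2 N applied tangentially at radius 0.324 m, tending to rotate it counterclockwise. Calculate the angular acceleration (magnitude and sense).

α ≈ 2.56 rad/s², counterclockwise

I = MR² = (21.6)(0.650)² = 9.126 kg·m².
Taking counterclockwise as positive: τ₁ = +(27.8)(0.650) = +18.07 N·m; τ₂ = +(16.2)(0.324) = +5.249 N·m.
Net torque τ = 23.32 N·m.
α = τ/I = 23.32/9.126 = 2.555 rad/s².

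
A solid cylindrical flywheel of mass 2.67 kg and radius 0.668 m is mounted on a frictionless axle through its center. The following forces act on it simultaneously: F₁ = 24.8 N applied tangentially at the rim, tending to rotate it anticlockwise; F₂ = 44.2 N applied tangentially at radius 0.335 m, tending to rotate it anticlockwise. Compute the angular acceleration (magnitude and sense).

α ≈ 52.7 rad/s², anticlockwise

I = ½MR² = (1/2)(2.67)(0.668)² = 0.5957 kg·m².
Taking anticlockwise as positive: τ₁ = +(24.8)(0.668) = +16.57 N·m; τ₂ = +(44.2)(0.335) = +14.81 N·m.
Net torque τ = 31.37 N·m.
α = τ/I = 31.37/0.5957 = 52.67 rad/s².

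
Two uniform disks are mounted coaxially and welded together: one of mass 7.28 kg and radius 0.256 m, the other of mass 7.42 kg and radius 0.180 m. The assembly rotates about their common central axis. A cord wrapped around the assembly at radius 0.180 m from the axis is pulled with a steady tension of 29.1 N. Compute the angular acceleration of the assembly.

α ≈ 14.6 rad/s²

I = ½M₁R₁² + ½M₂R₂² = ½(7.28)(0.256)² + ½(7.42)(0.180)² = 0.3588 kg·m².
τ = F r = (29.1)(0.180) = 5.238 N·m.
α = τ/I = 5.238/0.3588 = 14.60 rad/s².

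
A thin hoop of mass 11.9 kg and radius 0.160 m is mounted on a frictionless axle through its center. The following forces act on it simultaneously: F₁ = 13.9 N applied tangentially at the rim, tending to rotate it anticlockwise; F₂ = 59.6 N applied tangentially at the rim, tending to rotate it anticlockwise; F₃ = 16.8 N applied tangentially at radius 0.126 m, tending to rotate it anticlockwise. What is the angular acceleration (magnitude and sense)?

α ≈ 45.6 rad/s², anticlockwise

I = MR² = (11.9)(0.160)² = 0.3046 kg·m².
Taking anticlockwise as positive: τ₁ = +(13.9)(0.160) = +2.224 N·m; τ₂ = +(59.6)(0.160) = +9.536 N·m; τ₃ = +(16.8)(0.126) = +2.117 N·m.
Net torque τ = 13.88 N·m.
α = τ/I = 13.88/0.3046 = 45.55 rad/s².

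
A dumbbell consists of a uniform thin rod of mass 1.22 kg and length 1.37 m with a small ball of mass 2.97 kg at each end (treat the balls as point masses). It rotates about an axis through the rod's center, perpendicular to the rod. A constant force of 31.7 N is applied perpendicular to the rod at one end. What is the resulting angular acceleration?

α ≈ 7.29 rad/s²

I_rod = (1/12)ML² = (1/12)(1.22)(1.37)² = 0.1908 kg·m².
I_balls = 2·m·(L/2)² = 2(2.97)(0.6850)² = 2.787 kg·m².
Total I = 2.978 kg·m².
τ = F·(L/2) = (31.7)(0.685) = 21.71 N·m.
α = τ/I = 21.71/2.978 = 7.292 rad/s².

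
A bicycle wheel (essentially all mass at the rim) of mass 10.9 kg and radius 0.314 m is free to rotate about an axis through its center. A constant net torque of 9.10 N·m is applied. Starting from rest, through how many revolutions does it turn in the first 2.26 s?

I = MR² = (10.9)(0.314)² = 1.075 kg·m².
α = τ/I = 9.10/1.075 = 8.468 rad/s².
θ = ½αt² = ½(8.468)(2.26)² = 21.62 rad.
Revolutions = θ/(2π) = 3.442.

≈ 3.44 revolutions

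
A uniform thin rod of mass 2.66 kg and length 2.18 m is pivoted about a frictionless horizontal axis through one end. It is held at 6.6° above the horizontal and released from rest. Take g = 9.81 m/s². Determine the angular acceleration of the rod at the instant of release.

About the pivot, I = (1/3)ML² = (1/3)(2.66)(2.18)² = 4.214 kg·m².
The weight acts at the center, a distance L/2 = 1.090 m from the pivot; τ = Mg(L/2) cos 6.6° = 28.25 N·m.
α = τ/I = 28.25/4.214 = 6.705 rad/s².
(Equivalently α = (3g/(2L)) cos 6.6° = 6.705 rad/s².)

α ≈ 6.71 rad/s²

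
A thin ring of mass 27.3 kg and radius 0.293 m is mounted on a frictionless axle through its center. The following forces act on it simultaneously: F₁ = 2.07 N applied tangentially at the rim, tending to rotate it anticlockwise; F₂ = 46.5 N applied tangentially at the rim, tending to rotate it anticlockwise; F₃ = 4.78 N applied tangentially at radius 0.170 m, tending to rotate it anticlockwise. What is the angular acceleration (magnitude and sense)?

α ≈ 6.42 rad/s², anticlockwise

I = MR² = (27.3)(0.293)² = 2.344 kg·m².
Taking anticlockwise as positive: τ₁ = +(2.07)(0.293) = +0.6065 N·m; τ₂ = +(46.5)(0.293) = +13.62 N·m; τ₃ = +(4.78)(0.170) = +0.8126 N·m.
Net torque τ = 15.04 N·m.
α = τ/I = 15.04/2.344 = 6.419 rad/s².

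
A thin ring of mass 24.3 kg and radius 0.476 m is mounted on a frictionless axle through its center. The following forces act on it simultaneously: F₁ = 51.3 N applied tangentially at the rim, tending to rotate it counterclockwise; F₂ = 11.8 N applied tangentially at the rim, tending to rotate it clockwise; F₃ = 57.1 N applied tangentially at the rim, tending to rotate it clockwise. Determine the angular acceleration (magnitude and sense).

I = MR² = (24.3)(0.476)² = 5.506 kg·m².
Taking counterclockwise as positive: τ₁ = +(51.3)(0.476) = +24.42 N·m; τ₂ = −(11.8)(0.476) = −5.617 N·m; τ₃ = −(57.1)(0.476) = −27.18 N·m.
Net torque τ = -8.378 N·m.
α = τ/I = -8.378/5.506 = -1.522 rad/s².

α ≈ 1.52 rad/s², clockwise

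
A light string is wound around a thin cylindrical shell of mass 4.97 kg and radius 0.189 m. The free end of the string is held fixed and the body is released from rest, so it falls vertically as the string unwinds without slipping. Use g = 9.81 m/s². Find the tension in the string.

T ≈ 24.4 N

Translation: Mg − T = Ma. Rotation about the center: TR = Iα with I = MR².
With a = αR: T = (I/R²)a = M a, so Mg = (1 + 1.000)Ma.
a = g/(1 + 1.000) = 9.81/2.000 = 4.905 m/s².
T = 1.000·M·a = (1.000)(4.97)(4.905) = 24.38 N.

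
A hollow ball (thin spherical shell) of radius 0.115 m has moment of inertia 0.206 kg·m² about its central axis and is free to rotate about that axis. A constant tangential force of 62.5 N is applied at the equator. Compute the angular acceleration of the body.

α ≈ 34.9 rad/s²

τ = F R = (62.5)(0.115) = 7.188 N·m.
From τ = Iα: α = 7.188/0.2060 = 34.89 rad/s².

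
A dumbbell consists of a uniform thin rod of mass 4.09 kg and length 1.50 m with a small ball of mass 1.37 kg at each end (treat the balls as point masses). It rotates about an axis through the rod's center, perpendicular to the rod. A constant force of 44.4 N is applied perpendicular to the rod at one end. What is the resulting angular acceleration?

I_rod = (1/12)ML² = (1/12)(4.09)(1.50)² = 0.7669 kg·m².
I_balls = 2·m·(L/2)² = 2(1.37)(0.7500)² = 1.541 kg·m².
Total I = 2.308 kg·m².
τ = F·(L/2) = (44.4)(0.750) = 33.30 N·m.
α = τ/I = 33.30/2.308 = 14.43 rad/s².

α ≈ 14.4 rad/s²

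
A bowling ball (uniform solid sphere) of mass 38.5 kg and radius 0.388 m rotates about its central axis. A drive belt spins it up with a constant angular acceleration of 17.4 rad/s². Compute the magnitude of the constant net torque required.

τ ≈ 40.3 N·m

I = (2/5)MR² = (2/5)(38.5)(0.388)² = 2.318 kg·m².
τ = Iα = (2.318)(17.40) = 40.34 N·m.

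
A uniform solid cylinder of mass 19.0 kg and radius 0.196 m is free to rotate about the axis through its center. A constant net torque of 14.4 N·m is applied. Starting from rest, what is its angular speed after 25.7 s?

I = ½MR² = (1/2)(19.0)(0.196)² = 0.3650 kg·m².
α = τ/I = 14.4/0.3650 = 39.46 rad/s².
ω = ω₀ + αt = 0 + (39.46)(25.7) = 1014 rad/s.

ω ≈ 1010 rad/s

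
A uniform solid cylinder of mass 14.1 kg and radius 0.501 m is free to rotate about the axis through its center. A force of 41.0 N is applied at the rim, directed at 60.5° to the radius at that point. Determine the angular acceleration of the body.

α ≈ 10.1 rad/s²

I = ½MR² = (1/2)(14.1)(0.501)² = 1.770 kg·m².
Only the tangential component produces torque: τ = F R sinθ = (41.0)(0.501) sin 60.5° = 17.88 N·m.
From τ = Iα: α = 17.88/1.770 = 10.10 rad/s².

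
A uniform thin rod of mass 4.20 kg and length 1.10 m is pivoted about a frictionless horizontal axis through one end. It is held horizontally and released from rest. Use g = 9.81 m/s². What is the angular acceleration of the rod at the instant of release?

About the pivot, I = (1/3)ML² = (1/3)(4.20)(1.10)² = 1.694 kg·m².
The weight acts at the center, a distance L/2 = 0.5500 m from the pivot; τ = Mg(L/2) = 22.66 N·m.
α = τ/I = 22.66/1.694 = 13.38 rad/s².
(Equivalently α = (3g/(2L)) = 13.38 rad/s².)

α ≈ 13.4 rad/s²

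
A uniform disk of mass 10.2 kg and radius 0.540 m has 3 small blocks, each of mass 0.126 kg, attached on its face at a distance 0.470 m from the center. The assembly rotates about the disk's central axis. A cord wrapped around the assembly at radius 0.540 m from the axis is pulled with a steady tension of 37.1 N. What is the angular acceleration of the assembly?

I_disk = ½MR² = ½(10.2)(0.540)² = 1.487 kg·m².
I_blocks = 3·m·r² = 3(0.126)(0.470)² = 0.08350 kg·m².
Total I = 1.571 kg·m².
τ = F r = (37.1)(0.540) = 20.03 N·m.
α = τ/I = 20.03/1.571 = 12.76 rad/s².

α ≈ 12.8 rad/s²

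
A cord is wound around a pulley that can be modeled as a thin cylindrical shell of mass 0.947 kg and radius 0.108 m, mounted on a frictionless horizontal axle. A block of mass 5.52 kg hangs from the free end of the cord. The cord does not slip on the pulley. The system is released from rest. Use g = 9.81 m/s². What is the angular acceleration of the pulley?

α ≈ 77.5 rad/s²

I = MR² = (0.947)(0.108)² = 0.01105 kg·m².
Block: mg − T = ma. Pulley: TR = Iα. No-slip: a = αR, so T = (I/R²)a = 0.9470·a.
Then mg = (m + 0.9470)a, so a = (5.52)(9.81)/(5.52 + 0.9470) = 8.373 m/s².
α = a/R = 8.373/0.108 = 77.53 rad/s².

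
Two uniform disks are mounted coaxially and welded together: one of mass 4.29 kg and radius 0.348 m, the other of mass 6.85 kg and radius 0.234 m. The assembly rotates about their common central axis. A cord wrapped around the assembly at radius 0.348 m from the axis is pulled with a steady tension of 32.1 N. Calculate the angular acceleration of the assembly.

α ≈ 25.0 rad/s²

I = ½M₁R₁² + ½M₂R₂² = ½(4.29)(0.348)² + ½(6.85)(0.234)² = 0.4473 kg·m².
τ = F r = (32.1)(0.348) = 11.17 N·m.
α = τ/I = 11.17/0.4473 = 24.97 rad/s².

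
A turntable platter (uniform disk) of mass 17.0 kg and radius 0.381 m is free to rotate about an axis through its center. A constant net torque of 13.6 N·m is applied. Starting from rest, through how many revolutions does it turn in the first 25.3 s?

≈ 561 revolutions

I = ½MR² = (1/2)(17.0)(0.381)² = 1.234 kg·m².
α = τ/I = 13.6/1.234 = 11.02 rad/s².
θ = ½αt² = ½(11.02)(25.3)² = 3528 rad.
Revolutions = θ/(2π) = 561.4.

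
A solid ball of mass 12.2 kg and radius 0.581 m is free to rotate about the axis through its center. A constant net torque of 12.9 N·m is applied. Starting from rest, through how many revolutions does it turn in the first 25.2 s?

I = (2/5)MR² = (2/5)(12.2)(0.581)² = 1.647 kg·m².
α = τ/I = 12.9/1.647 = 7.831 rad/s².
θ = ½αt² = ½(7.831)(25.2)² = 2487 rad.
Revolutions = θ/(2π) = 395.7.

≈ 396 revolutions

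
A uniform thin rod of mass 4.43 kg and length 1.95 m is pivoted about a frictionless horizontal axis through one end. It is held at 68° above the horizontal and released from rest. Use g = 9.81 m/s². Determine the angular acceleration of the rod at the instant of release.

α ≈ 2.83 rad/s²

About the pivot, I = (1/3)ML² = (1/3)(4.43)(1.95)² = 5.615 kg·m².
The weight acts at the center, a distance L/2 = 0.9750 m from the pivot; τ = Mg(L/2) cos 68° = 15.87 N·m.
α = τ/I = 15.87/5.615 = 2.827 rad/s².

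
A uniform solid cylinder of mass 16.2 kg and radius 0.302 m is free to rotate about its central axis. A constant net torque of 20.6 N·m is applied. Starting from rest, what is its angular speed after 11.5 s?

I = ½MR² = (1/2)(16.2)(0.302)² = 0.7388 kg·m².
α = τ/I = 20.6/0.7388 = 27.88 rad/s².
ω = ω₀ + αt = 0 + (27.88)(11.5) = 320.7 rad/s.

ω ≈ 321 rad/s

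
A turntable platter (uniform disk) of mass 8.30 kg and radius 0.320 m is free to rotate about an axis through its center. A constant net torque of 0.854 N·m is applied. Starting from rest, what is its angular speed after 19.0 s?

ω ≈ 38.2 rad/s

I = ½MR² = (1/2)(8.30)(0.320)² = 0.4250 kg·m².
α = τ/I = 0.854/0.4250 = 2.010 rad/s².
ω = ω₀ + αt = 0 + (2.010)(19.0) = 38.18 rad/s.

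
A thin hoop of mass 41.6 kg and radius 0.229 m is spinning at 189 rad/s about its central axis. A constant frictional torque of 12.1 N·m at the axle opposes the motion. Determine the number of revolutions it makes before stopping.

≈ 512 revolutions

I = MR² = (41.6)(0.229)² = 2.182 kg·m².
The net torque has magnitude 12.1 N·m, opposing ω.
|α| = τ/I = 12.10/2.182 = 5.547 rad/s² (deceleration).
ω² = ω₀² − 2|α|θ with ω = 0 ⇒ θ = ω₀²/(2|α|) = 3220 rad = 512.5 rev.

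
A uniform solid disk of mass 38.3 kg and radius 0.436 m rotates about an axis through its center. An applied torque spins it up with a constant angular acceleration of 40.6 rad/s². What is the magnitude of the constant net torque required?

I = ½MR² = (1/2)(38.3)(0.436)² = 3.640 kg·m².
τ = Iα = (3.640)(40.60) = 147.8 N·m.

τ ≈ 148 N·m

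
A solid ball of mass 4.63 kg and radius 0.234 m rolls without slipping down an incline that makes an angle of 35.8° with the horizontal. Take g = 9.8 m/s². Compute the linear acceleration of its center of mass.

a ≈ 4.09 m/s²

Translation along the incline: Mg sinθ − f = Ma.
Rotation about the center: fR = Iα with I = (2/5)MR². No-slip gives a = αR, so f = (I/R²)a = (2/5)M a.
Substituting: Mg sinθ = (1 + 0.4000)Ma, so a = g sinθ/(1 + 0.4000) = (9.8) sin 35.8° / 1.400 = 4.095 m/s².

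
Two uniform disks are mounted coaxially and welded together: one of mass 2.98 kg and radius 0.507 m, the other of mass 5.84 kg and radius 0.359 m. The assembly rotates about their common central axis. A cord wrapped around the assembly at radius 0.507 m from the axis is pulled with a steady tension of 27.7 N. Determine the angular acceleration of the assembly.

α ≈ 18.5 rad/s²

I = ½M₁R₁² + ½M₂R₂² = ½(2.98)(0.507)² + ½(5.84)(0.359)² = 0.7593 kg·m².
τ = F r = (27.7)(0.507) = 14.04 N·m.
α = τ/I = 14.04/0.7593 = 18.49 rad/s².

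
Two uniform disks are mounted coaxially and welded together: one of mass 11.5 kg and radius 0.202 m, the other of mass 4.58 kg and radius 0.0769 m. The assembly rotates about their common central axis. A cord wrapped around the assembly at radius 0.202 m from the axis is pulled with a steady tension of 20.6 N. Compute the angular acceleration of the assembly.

I = ½M₁R₁² + ½M₂R₂² = ½(11.5)(0.202)² + ½(4.58)(0.0769)² = 0.2482 kg·m².
τ = F r = (20.6)(0.202) = 4.161 N·m.
α = τ/I = 4.161/0.2482 = 16.77 rad/s².

α ≈ 16.8 rad/s²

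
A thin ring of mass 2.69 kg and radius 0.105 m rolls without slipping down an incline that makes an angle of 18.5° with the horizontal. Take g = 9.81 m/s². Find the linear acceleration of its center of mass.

a ≈ 1.56 m/s²

Translation along the incline: Mg sinθ − f = Ma.
Rotation about the center: fR = Iα with I = MR². No-slip gives a = αR, so f = (I/R²)a = M a.
Substituting: Mg sinθ = (1 + 1.000)Ma, so a = g sinθ/(1 + 1.000) = (9.81) sin 18.5° / 2.000 = 1.556 m/s².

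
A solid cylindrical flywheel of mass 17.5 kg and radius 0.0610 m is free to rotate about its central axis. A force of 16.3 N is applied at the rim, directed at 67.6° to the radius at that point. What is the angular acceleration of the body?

α ≈ 28.2 rad/s²

I = ½MR² = (1/2)(17.5)(0.0610)² = 0.03256 kg·m².
Only the tangential component produces torque: τ = F R sinθ = (16.3)(0.0610) sin 67.6° = 0.9193 N·m.
From τ = Iα: α = 0.9193/0.03256 = 28.23 rad/s².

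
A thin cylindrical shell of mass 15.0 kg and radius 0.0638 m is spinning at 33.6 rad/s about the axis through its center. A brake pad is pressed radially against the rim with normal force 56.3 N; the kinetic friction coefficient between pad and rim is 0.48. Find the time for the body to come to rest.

t ≈ 1.19 s

I = MR² = (15.0)(0.0638)² = 0.06106 kg·m².
Friction force f = μN = (0.48)(56.3) = 27.02 N at the rim; torque magnitude τ = fR = 1.724 N·m, opposing ω.
|α| = τ/I = 1.724/0.06106 = 28.24 rad/s² (deceleration).
0 = ω₀ − |α|t ⇒ t = ω₀/|α| = 33.6/28.24 = 1.190 s.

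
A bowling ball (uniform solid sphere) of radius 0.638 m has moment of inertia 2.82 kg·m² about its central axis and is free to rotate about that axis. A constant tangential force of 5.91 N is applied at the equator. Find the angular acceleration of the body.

α ≈ 1.34 rad/s²

τ = F R = (5.91)(0.638) = 3.771 N·m.
Newton's second law for rotation, τ = Iα, gives α = τ/I = 3.771/2.820 = 1.337 rad/s².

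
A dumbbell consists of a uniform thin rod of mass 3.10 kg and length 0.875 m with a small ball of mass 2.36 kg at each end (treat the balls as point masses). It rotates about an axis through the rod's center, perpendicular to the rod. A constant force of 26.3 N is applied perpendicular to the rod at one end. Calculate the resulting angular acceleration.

I_rod = (1/12)ML² = (1/12)(3.10)(0.875)² = 0.1978 kg·m².
I_balls = 2·m·(L/2)² = 2(2.36)(0.4375)² = 0.9034 kg·m².
Total I = 1.101 kg·m².
τ = F·(L/2) = (26.3)(0.438) = 11.51 N·m.
α = τ/I = 11.51/1.101 = 10.45 rad/s².

α ≈ 10.4 rad/s²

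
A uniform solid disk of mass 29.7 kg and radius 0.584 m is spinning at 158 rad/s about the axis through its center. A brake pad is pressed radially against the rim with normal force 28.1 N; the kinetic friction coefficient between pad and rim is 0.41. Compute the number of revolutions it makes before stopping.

I = ½MR² = (1/2)(29.7)(0.584)² = 5.065 kg·m².
Friction force f = μN = (0.41)(28.1) = 11.52 N at the rim; torque magnitude τ = fR = 6.728 N·m, opposing ω.
|α| = τ/I = 6.728/5.065 = 1.328 rad/s² (deceleration).
ω² = ω₀² − 2|α|θ with ω = 0 ⇒ θ = ω₀²/(2|α|) = 9396 rad = 1495 rev.

≈ 1500 revolutions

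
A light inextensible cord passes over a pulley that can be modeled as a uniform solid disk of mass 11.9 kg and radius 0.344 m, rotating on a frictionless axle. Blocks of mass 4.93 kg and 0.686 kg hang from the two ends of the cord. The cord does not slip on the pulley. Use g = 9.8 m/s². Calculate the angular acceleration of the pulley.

I = ½MR² = (1/2)(11.9)(0.344)² = 0.7041 kg·m².
Heavier block: m₁g − T₁ = m₁a. Lighter block: T₂ − m₂g = m₂a.
Pulley: (T₁ − T₂)R = Iα = I(a/R), so T₁ − T₂ = (I/R²)a = (1/2)M_p a = 5.950·a.
Adding the three: (m₁ − m₂)g = (m₁ + m₂ + 5.950)a, so a = (4.93 − 0.686)(9.8)/(4.93 + 0.686 + 5.950) = 3.596 m/s².
α = a/R = 3.596/0.344 = 10.45 rad/s².

α ≈ 10.5 rad/s²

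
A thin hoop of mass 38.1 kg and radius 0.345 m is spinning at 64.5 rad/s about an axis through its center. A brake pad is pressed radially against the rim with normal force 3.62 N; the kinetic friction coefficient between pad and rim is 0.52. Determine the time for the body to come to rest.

t ≈ 450 s

I = MR² = (38.1)(0.345)² = 4.535 kg·m².
Friction force f = μN = (0.52)(3.62) = 1.882 N at the rim; torque magnitude τ = fR = 0.6494 N·m, opposing ω.
|α| = τ/I = 0.6494/4.535 = 0.1432 rad/s² (deceleration).
0 = ω₀ − |α|t ⇒ t = ω₀/|α| = 64.5/0.1432 = 450.4 s.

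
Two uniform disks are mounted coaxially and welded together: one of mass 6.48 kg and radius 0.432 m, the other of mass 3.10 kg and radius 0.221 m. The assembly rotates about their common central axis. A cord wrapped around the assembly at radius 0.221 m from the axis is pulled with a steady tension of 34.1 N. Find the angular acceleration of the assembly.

I = ½M₁R₁² + ½M₂R₂² = ½(6.48)(0.432)² + ½(3.10)(0.221)² = 0.6804 kg·m².
τ = F r = (34.1)(0.221) = 7.536 N·m.
α = τ/I = 7.536/0.6804 = 11.08 rad/s².

α ≈ 11.1 rad/s²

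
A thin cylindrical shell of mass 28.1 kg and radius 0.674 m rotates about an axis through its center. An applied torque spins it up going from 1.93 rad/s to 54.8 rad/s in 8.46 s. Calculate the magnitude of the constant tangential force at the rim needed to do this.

F ≈ 118 N

I = MR² = (28.1)(0.674)² = 12.77 kg·m².
α = Δω/Δt = (54.8 − 1.93)/8.46 = 6.249 rad/s².
The required torque is τ = Iα = (12.77)(6.249) = 79.77 N·m.
A tangential force at the rim gives τ = FR, so F = τ/R = 79.77/0.674 = 118.4 N.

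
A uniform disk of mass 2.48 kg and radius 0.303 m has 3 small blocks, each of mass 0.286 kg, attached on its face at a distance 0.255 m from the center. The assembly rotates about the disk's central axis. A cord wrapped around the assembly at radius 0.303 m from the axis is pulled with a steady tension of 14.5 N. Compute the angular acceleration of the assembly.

I_disk = ½MR² = ½(2.48)(0.303)² = 0.1138 kg·m².
I_blocks = 3·m·r² = 3(0.286)(0.255)² = 0.05579 kg·m².
Total I = 0.1696 kg·m².
τ = F r = (14.5)(0.303) = 4.393 N·m.
α = τ/I = 4.393/0.1696 = 25.90 rad/s².

α ≈ 25.9 rad/s²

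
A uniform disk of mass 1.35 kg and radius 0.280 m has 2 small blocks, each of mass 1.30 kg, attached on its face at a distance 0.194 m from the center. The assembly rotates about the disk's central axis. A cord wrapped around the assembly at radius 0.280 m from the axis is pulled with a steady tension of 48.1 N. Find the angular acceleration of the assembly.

I_disk = ½MR² = ½(1.35)(0.280)² = 0.05292 kg·m².
I_blocks = 2·m·r² = 2(1.30)(0.194)² = 0.09785 kg·m².
Total I = 0.1508 kg·m².
τ = F r = (48.1)(0.280) = 13.47 N·m.
α = τ/I = 13.47/0.1508 = 89.33 rad/s².

α ≈ 89.3 rad/s²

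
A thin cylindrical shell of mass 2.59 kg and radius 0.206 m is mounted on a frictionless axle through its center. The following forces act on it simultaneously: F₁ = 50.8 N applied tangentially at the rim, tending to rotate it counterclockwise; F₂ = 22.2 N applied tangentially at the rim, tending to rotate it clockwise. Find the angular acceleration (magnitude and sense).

I = MR² = (2.59)(0.206)² = 0.1099 kg·m².
Taking counterclockwise as positive: τ₁ = +(50.8)(0.206) = +10.46 N·m; τ₂ = −(22.2)(0.206) = −4.573 N·m.
Net torque τ = 5.892 N·m.
α = τ/I = 5.892/0.1099 = 53.60 rad/s².

α ≈ 53.6 rad/s², counterclockwise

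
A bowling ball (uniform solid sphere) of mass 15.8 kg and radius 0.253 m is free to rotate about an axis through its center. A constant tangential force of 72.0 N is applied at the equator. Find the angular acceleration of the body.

I = (2/5)MR² = (2/5)(15.8)(0.253)² = 0.4045 kg·m².
τ = F R = (72.0)(0.253) = 18.22 N·m.
Newton's second law for rotation, τ = Iα, gives α = τ/I = 18.22/0.4045 = 45.03 rad/s².

α ≈ 45.0 rad/s²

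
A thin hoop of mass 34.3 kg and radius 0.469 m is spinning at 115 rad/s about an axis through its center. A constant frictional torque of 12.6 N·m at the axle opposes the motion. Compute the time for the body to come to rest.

I = MR² = (34.3)(0.469)² = 7.545 kg·m².
The net torque has magnitude 12.6 N·m, opposing ω.
|α| = τ/I = 12.60/7.545 = 1.670 rad/s² (deceleration).
0 = ω₀ − |α|t ⇒ t = ω₀/|α| = 115/1.670 = 68.86 s.

t ≈ 68.9 s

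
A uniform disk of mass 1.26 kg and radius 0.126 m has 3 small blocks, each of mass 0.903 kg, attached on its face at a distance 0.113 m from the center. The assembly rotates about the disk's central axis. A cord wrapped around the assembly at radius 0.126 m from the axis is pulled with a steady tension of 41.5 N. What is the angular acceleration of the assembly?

α ≈ 117 rad/s²

I_disk = ½MR² = ½(1.26)(0.126)² = 0.01000 kg·m².
I_blocks = 3·m·r² = 3(0.903)(0.113)² = 0.03459 kg·m².
Total I = 0.04459 kg·m².
τ = F r = (41.5)(0.126) = 5.229 N·m.
α = τ/I = 5.229/0.04459 = 117.3 rad/s².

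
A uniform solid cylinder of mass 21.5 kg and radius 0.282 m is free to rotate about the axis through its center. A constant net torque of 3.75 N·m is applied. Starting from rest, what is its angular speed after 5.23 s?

I = ½MR² = (1/2)(21.5)(0.282)² = 0.8549 kg·m².
α = τ/I = 3.75/0.8549 = 4.387 rad/s².
ω = ω₀ + αt = 0 + (4.387)(5.23) = 22.94 rad/s.

ω ≈ 22.9 rad/s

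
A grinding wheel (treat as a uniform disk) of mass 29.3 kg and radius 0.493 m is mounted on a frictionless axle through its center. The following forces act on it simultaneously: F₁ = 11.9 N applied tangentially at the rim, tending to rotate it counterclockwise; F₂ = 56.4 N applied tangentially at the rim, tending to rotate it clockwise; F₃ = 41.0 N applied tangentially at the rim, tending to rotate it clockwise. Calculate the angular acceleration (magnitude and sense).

I = ½MR² = (1/2)(29.3)(0.493)² = 3.561 kg·m².
Taking counterclockwise as positive: τ₁ = +(11.9)(0.493) = +5.867 N·m; τ₂ = −(56.4)(0.493) = −27.81 N·m; τ₃ = −(41.0)(0.493) = −20.21 N·m.
Net torque τ = -42.15 N·m.
α = τ/I = -42.15/3.561 = -11.84 rad/s².

α ≈ 11.8 rad/s², clockwise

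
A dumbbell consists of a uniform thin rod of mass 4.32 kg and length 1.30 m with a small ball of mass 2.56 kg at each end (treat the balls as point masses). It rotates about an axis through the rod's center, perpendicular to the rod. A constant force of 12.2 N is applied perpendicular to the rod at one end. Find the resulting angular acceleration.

I_rod = (1/12)ML² = (1/12)(4.32)(1.30)² = 0.6084 kg·m².
I_balls = 2·m·(L/2)² = 2(2.56)(0.6500)² = 2.163 kg·m².
Total I = 2.772 kg·m².
τ = F·(L/2) = (12.2)(0.650) = 7.930 N·m.
α = τ/I = 7.930/2.772 = 2.861 rad/s².

α ≈ 2.86 rad/s²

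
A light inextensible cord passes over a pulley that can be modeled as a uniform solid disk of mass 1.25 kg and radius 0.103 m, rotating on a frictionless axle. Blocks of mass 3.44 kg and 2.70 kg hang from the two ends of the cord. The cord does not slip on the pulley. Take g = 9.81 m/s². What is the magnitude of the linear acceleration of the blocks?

a ≈ 1.07 m/s²

I = ½MR² = (1/2)(1.25)(0.103)² = 0.006631 kg·m².
Heavier block: m₁g − T₁ = m₁a. Lighter block: T₂ − m₂g = m₂a.
Pulley: (T₁ − T₂)R = Iα = I(a/R), so T₁ − T₂ = (I/R²)a = (1/2)M_p a = 0.6250·a.
Adding the three: (m₁ − m₂)g = (m₁ + m₂ + 0.6250)a, so a = (3.44 − 2.70)(9.81)/(3.44 + 2.70 + 0.6250) = 1.073 m/s².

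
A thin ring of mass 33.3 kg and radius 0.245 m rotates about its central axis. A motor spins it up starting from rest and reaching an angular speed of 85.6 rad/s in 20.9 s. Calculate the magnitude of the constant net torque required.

I = MR² = (33.3)(0.245)² = 1.999 kg·m².
α = Δω/Δt = (85.6 − 0)/20.9 = 4.096 rad/s².
τ = Iα = (1.999)(4.096) = 8.187 N·m.

τ ≈ 8.19 N·m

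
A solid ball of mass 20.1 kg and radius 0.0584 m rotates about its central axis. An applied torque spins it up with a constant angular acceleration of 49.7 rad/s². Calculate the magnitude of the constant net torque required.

I = (2/5)MR² = (2/5)(20.1)(0.0584)² = 0.02742 kg·m².
τ = Iα = (0.02742)(49.70) = 1.363 N·m.

τ ≈ 1.36 N·m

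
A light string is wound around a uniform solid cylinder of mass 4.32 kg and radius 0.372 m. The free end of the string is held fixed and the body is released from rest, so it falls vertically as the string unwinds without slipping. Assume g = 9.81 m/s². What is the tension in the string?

T ≈ 14.1 N

Translation: Mg − T = Ma. Rotation about the center: TR = Iα with I = ½MR².
With a = αR: T = (I/R²)a = (1/2)M a, so Mg = (1 + 0.5000)Ma.
a = g/(1 + 0.5000) = 9.81/1.500 = 6.540 m/s².
T = 0.5000·M·a = (0.5000)(4.32)(6.540) = 14.13 N.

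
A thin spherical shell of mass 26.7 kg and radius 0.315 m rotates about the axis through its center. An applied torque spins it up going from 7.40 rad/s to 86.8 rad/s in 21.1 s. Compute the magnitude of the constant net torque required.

τ ≈ 6.65 N·m

I = (2/3)MR² = (2/3)(26.7)(0.315)² = 1.766 kg·m².
α = Δω/Δt = (86.8 − 7.40)/21.1 = 3.763 rad/s².
τ = Iα = (1.766)(3.763) = 6.646 N·m.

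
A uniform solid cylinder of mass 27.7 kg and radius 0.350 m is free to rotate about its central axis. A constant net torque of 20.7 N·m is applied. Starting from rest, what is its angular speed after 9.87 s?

ω ≈ 120 rad/s

I = ½MR² = (1/2)(27.7)(0.350)² = 1.697 kg·m².
α = τ/I = 20.7/1.697 = 12.20 rad/s².
ω = ω₀ + αt = 0 + (12.20)(9.87) = 120.4 rad/s.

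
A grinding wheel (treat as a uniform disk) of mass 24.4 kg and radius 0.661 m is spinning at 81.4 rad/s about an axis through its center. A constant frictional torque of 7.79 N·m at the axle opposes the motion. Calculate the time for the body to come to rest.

t ≈ 55.7 s

I = ½MR² = (1/2)(24.4)(0.661)² = 5.330 kg·m².
The net torque has magnitude 7.79 N·m, opposing ω.
|α| = τ/I = 7.790/5.330 = 1.461 rad/s² (deceleration).
0 = ω₀ − |α|t ⇒ t = ω₀/|α| = 81.4/1.461 = 55.70 s.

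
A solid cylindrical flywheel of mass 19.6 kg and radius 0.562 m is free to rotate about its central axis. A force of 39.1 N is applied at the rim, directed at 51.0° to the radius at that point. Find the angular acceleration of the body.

I = ½MR² = (1/2)(19.6)(0.562)² = 3.095 kg·m².
Only the tangential component produces torque: τ = F R sinθ = (39.1)(0.562) sin 51.0° = 17.08 N·m.
From τ = Iα: α = 17.08/3.095 = 5.517 rad/s².

α ≈ 5.52 rad/s²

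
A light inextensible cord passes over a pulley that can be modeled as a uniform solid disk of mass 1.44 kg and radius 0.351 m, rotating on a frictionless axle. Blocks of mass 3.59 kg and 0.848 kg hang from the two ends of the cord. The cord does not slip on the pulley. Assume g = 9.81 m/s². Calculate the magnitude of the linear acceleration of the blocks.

a ≈ 5.22 m/s²

I = ½MR² = (1/2)(1.44)(0.351)² = 0.08870 kg·m².
Heavier block: m₁g − T₁ = m₁a. Lighter block: T₂ − m₂g = m₂a.
Pulley: (T₁ − T₂)R = Iα = I(a/R), so T₁ − T₂ = (I/R²)a = (1/2)M_p a = 0.7200·a.
Adding the three: (m₁ − m₂)g = (m₁ + m₂ + 0.7200)a, so a = (3.59 − 0.848)(9.81)/(3.59 + 0.848 + 0.7200) = 5.215 m/s².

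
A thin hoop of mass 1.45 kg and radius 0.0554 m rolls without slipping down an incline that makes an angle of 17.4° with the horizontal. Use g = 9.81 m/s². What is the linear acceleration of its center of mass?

Translation along the incline: Mg sinθ − f = Ma.
Rotation about the center: fR = Iα with I = MR². No-slip gives a = αR, so f = (I/R²)a = M a.
Substituting: Mg sinθ = (1 + 1.000)Ma, so a = g sinθ/(1 + 1.000) = (9.81) sin 17.4° / 2.000 = 1.467 m/s².

a ≈ 1.47 m/s²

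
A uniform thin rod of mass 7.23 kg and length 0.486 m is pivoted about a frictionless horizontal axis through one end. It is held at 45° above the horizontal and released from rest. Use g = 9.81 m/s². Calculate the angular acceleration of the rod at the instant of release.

About the pivot, I = (1/3)ML² = (1/3)(7.23)(0.486)² = 0.5692 kg·m².
The weight acts at the center, a distance L/2 = 0.2430 m from the pivot; τ = Mg(L/2) cos 45° = 12.19 N·m.
α = τ/I = 12.19/0.5692 = 21.41 rad/s².

α ≈ 21.4 rad/s²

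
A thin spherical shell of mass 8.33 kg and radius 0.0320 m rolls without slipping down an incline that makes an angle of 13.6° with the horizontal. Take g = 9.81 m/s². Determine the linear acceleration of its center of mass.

a ≈ 1.38 m/s²

Translation along the incline: Mg sinθ − f = Ma.
Rotation about the center: fR = Iα with I = (2/3)MR². No-slip gives a = αR, so f = (I/R²)a = (2/3)M a.
Substituting: Mg sinθ = (1 + 0.6667)Ma, so a = g sinθ/(1 + 0.6667) = (9.81) sin 13.6° / 1.667 = 1.384 m/s².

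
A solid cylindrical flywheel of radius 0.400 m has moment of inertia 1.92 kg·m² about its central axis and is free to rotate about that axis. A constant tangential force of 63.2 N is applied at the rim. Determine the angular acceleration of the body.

τ = F R = (63.2)(0.400) = 25.28 N·m.
Newton's second law for rotation, τ = Iα, gives α = τ/I = 25.28/1.920 = 13.17 rad/s².

α ≈ 13.2 rad/s²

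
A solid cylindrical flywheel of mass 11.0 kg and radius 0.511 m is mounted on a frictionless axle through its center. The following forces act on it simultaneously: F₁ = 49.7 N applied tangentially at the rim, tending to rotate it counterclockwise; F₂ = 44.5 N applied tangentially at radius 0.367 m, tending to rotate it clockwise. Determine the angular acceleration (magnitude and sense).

I = ½MR² = (1/2)(11.0)(0.511)² = 1.436 kg·m².
Taking counterclockwise as positive: τ₁ = +(49.7)(0.511) = +25.40 N·m; τ₂ = −(44.5)(0.367) = −16.33 N·m.
Net torque τ = 9.065 N·m.
α = τ/I = 9.065/1.436 = 6.312 rad/s².

α ≈ 6.31 rad/s², counterclockwise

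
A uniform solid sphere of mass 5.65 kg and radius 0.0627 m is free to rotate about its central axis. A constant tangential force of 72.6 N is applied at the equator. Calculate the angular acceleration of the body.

α ≈ 512 rad/s²

I = (2/5)MR² = (2/5)(5.65)(0.0627)² = 0.008885 kg·m².
τ = F R = (72.6)(0.0627) = 4.552 N·m.
Newton's second law for rotation, τ = Iα, gives α = τ/I = 4.552/0.008885 = 512.3 rad/s².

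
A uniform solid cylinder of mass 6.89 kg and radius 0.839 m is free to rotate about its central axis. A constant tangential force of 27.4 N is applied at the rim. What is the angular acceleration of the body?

I = ½MR² = (1/2)(6.89)(0.839)² = 2.425 kg·m².
τ = F R = (27.4)(0.839) = 22.99 N·m.
Newton's second law for rotation, τ = Iα, gives α = τ/I = 22.99/2.425 = 9.480 rad/s².

α ≈ 9.48 rad/s²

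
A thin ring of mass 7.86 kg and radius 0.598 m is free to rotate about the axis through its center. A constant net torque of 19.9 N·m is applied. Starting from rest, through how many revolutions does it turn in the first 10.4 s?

≈ 60.9 revolutions

I = MR² = (7.86)(0.598)² = 2.811 kg·m².
α = τ/I = 19.9/2.811 = 7.080 rad/s².
θ = ½αt² = ½(7.080)(10.4)² = 382.9 rad.
Revolutions = θ/(2π) = 60.94.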